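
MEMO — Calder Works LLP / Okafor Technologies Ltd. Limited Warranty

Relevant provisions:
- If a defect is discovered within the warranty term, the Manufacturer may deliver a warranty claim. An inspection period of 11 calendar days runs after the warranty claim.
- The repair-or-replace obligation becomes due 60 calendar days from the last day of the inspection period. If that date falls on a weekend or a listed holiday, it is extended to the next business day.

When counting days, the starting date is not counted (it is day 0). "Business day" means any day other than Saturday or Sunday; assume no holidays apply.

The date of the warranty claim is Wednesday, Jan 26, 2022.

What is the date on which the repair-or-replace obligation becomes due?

Apr 7, 2022

The last day of the inspection period: Jan 26, 2022 + 11 days = Feb 6, 2022.
Adding 60 calendar days to Feb 6, 2022 gives Apr 7, 2022, which is the date on which the repair-or-replace obligation becomes due. Apr 7, 2022 is a Thursday, so no roll-forward applies.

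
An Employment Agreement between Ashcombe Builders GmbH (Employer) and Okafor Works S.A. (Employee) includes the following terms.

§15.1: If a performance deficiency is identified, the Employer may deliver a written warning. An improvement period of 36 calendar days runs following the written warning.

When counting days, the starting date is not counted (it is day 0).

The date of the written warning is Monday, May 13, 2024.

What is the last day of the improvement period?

The last day of the improvement period: 36 calendar days after May 13, 2024 is June 18, 2024.

June 18, 2024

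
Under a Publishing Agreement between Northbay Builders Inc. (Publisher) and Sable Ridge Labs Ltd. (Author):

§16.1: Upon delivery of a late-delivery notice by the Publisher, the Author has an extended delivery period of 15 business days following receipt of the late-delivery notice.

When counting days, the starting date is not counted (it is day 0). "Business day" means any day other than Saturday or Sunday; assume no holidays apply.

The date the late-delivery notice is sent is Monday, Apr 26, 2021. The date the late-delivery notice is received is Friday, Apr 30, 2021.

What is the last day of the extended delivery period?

The last day of the extended delivery period: 15 business days after Friday, Apr 30, 2021, skipping weekends — May 3, May 4, May 5, May 6, …, May 19, May 20, May 21 — lands on Friday, May 21, 2021.

May 21, 2021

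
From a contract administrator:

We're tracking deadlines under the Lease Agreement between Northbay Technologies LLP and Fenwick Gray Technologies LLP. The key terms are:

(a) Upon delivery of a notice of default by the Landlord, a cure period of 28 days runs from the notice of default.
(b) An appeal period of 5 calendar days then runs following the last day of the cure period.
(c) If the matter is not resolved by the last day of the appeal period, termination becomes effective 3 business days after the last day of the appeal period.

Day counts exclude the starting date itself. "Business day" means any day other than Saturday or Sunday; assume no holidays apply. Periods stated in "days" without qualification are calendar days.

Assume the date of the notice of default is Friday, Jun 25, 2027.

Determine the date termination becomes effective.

Adding 28 calendar days to Jun 25, 2027 gives Jul 23, 2027, which is the last day of the cure period.
The last day of the appeal period: Jul 23, 2027 + 5 days = Jul 28, 2027.
From Wednesday, Jul 28, 2027, 3 business days (Jul 29, Jul 30, Aug 2, skipping weekends) brings us to Monday, Aug 2, 2027, which is the date termination becomes effective.

Aug 2, 2027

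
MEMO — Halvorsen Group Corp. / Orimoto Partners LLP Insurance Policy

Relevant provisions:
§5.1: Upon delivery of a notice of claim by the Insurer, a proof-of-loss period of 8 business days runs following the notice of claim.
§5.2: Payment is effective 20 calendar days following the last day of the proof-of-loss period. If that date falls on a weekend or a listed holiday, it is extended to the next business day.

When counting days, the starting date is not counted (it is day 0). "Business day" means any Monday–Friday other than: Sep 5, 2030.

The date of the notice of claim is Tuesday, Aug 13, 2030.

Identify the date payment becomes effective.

Sep 12, 2030

The last day of the proof-of-loss period: 8 business days after Tuesday, Aug 13, 2030, skipping weekends — Aug 14, Aug 15, Aug 16, Aug 19, Aug 20, Aug 21, Aug 22, Aug 23 — lands on Friday, Aug 23, 2030.
Adding 20 calendar days to Aug 23, 2030 gives Sep 12, 2030, which is the date payment becomes effective. Sep 12, 2030 is a Thursday and is not a listed holiday, so no roll-forward applies.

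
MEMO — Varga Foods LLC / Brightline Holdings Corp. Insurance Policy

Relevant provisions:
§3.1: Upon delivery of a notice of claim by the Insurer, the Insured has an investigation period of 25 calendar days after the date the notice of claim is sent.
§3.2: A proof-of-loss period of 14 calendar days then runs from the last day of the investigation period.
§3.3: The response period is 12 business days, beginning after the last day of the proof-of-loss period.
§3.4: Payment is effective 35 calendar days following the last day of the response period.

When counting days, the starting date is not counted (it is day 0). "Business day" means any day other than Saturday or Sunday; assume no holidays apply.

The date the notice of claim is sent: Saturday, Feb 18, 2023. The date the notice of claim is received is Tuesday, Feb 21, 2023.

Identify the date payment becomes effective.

The last day of the investigation period: 25 calendar days after Feb 18, 2023 is Mar 15, 2023.
Adding 14 calendar days to Mar 15, 2023 gives Mar 29, 2023, which is the last day of the proof-of-loss period.
The last day of the response period: 12 business days after Wednesday, Mar 29, 2023, skipping weekends — Mar 30, Mar 31, Apr 3, Apr 4, …, Apr 12, Apr 13, Apr 14 — lands on Friday, Apr 14, 2023.
Adding 35 calendar days to Apr 14, 2023 gives May 19, 2023, which is the date payment becomes effective.

May 19, 2023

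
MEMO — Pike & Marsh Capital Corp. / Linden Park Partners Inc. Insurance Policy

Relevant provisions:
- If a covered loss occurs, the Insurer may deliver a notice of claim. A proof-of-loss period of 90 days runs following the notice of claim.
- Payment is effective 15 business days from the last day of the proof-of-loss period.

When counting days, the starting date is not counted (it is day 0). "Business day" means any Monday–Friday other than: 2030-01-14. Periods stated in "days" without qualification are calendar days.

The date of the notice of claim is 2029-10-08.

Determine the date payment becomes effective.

2030-01-28

The last day of the proof-of-loss period: 90 calendar days after 2029-10-08 is 2030-01-06.
The date payment becomes effective: counting 15 business days from Sunday, 2030-01-06 (Jan 7, Jan 8, Jan 9, Jan 10, …, Jan 24, Jan 25, Jan 28, skipping weekends and the listed holiday on Jan 14) reaches Monday, 2030-01-28.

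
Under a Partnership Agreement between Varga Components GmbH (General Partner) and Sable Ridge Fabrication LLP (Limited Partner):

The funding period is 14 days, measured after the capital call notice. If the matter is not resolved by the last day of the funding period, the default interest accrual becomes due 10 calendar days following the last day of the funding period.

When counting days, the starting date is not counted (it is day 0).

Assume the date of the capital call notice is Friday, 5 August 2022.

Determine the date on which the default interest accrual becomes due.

29 August 2022

Adding 14 calendar days to 5 August 2022 gives 19 August 2022, which is the last day of the funding period.
The date on which the default interest accrual becomes due: 10 calendar days after 19 August 2022 is 29 August 2022.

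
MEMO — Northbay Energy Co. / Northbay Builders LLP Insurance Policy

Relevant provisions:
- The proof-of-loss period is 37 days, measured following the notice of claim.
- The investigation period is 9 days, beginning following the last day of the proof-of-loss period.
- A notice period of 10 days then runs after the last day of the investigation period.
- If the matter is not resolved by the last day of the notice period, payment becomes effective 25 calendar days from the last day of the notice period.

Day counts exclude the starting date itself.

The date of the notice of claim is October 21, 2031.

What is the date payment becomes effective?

January 10, 2032

Adding 37 calendar days to October 21, 2031 gives November 27, 2031, which is the last day of the proof-of-loss period.
The last day of the investigation period: November 27, 2031 + 9 days = December 6, 2031.
The last day of the notice period: December 6, 2031 + 10 days = December 16, 2031.
The date payment becomes effective: December 16, 2031 + 25 days = January 10, 2032.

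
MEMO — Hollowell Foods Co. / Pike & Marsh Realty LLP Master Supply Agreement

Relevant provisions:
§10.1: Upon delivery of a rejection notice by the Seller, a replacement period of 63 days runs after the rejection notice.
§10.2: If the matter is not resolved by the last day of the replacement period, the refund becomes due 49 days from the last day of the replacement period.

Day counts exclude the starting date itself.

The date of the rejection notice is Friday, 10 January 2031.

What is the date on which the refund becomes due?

2 May 2031

The last day of the replacement period: 10 January 2031 + 63 days = 14 March 2031.
The date on which the refund becomes due: 49 calendar days after 14 March 2031 is 2 May 2031.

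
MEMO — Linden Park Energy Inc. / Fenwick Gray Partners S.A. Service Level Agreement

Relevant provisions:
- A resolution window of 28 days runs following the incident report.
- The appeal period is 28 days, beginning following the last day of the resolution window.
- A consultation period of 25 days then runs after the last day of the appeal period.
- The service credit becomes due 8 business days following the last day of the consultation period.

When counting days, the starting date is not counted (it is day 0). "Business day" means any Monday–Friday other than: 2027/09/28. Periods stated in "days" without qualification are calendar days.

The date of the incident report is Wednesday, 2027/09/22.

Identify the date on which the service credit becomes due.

2027/12/22

Adding 28 calendar days to 2027/09/22 gives 2027/10/20, which is the last day of the resolution window.
Adding 28 calendar days to 2027/10/20 gives 2027/11/17, which is the last day of the appeal period.
The last day of the consultation period: 2027/11/17 + 25 days = 2027/12/12.
The date on which the service credit becomes due: 8 business days after Sunday, 2027/12/12, skipping weekends — Dec 13, Dec 14, Dec 15, Dec 16, Dec 17, Dec 20, Dec 21, Dec 22 — lands on Wednesday, 2027/12/22.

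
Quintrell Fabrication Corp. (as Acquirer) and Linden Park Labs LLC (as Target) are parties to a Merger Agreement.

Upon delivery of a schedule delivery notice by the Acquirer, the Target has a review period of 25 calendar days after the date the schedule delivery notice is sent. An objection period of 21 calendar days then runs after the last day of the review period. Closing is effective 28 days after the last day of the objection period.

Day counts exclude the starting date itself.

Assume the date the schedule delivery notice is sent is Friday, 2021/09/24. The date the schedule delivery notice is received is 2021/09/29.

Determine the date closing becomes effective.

Adding 25 calendar days to 2021/09/24 gives 2021/10/19, which is the last day of the review period.
The last day of the objection period: 2021/10/19 + 21 days = 2021/11/09.
Adding 28 calendar days to 2021/11/09 gives 2021/12/07, which is the date closing becomes effective.

2021/12/07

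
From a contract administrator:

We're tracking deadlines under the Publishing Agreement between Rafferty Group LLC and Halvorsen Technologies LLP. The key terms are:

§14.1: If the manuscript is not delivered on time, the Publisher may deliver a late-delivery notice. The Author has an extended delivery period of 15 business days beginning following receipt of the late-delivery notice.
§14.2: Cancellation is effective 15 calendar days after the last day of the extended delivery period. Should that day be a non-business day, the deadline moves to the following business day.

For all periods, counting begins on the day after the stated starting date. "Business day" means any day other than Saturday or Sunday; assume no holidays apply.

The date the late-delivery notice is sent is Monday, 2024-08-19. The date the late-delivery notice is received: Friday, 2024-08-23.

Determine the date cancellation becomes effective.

From Friday, 2024-08-23, 15 business days (Aug 26, Aug 27, Aug 28, Aug 29, …, Sep 11, Sep 12, Sep 13, skipping weekends) brings us to Friday, 2024-09-13, which is the last day of the extended delivery period.
Adding 15 calendar days to 2024-09-13 gives 2024-09-28, which is the date cancellation becomes effective. That falls on a Saturday, so it rolls to the next business day, Monday, 2024-09-30.

2024-09-30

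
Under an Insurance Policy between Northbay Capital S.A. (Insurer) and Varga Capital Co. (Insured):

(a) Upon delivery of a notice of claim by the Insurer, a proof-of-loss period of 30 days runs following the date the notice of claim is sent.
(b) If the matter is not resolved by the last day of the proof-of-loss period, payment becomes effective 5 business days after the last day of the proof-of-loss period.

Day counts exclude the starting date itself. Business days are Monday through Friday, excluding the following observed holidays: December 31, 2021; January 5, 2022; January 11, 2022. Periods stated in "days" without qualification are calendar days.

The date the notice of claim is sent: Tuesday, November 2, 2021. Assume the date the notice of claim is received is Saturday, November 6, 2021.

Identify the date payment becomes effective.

The last day of the proof-of-loss period: 30 calendar days after November 2, 2021 is December 2, 2021.
The date payment becomes effective: counting 5 business days from Thursday, December 2, 2021 (Dec 3, Dec 6, Dec 7, Dec 8, Dec 9, skipping weekends) reaches Thursday, December 9, 2021.

December 9, 2021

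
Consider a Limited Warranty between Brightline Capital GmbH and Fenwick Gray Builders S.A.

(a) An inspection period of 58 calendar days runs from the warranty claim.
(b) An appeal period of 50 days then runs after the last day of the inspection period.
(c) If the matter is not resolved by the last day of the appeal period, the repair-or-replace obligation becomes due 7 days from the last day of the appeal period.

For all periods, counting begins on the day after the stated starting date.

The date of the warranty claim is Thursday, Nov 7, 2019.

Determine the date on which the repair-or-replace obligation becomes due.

Mar 1, 2020

The last day of the inspection period: 58 calendar days after Nov 7, 2019 is Jan 4, 2020.
The last day of the appeal period: Jan 4, 2020 + 50 days = Feb 23, 2020.
Adding 7 calendar days to Feb 23, 2020 gives Mar 1, 2020, which is the date on which the repair-or-replace obligation becomes due.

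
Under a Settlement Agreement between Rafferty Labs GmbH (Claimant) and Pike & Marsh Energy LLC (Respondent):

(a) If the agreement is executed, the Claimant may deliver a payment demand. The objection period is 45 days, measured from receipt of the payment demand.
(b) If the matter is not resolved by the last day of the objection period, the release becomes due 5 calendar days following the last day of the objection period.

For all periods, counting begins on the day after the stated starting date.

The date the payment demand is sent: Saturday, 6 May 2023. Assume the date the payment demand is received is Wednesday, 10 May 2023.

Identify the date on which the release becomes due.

29 June 2023

The last day of the objection period: 10 May 2023 + 45 days = 24 June 2023.
The date on which the release becomes due: 5 calendar days after 24 June 2023 is 29 June 2023.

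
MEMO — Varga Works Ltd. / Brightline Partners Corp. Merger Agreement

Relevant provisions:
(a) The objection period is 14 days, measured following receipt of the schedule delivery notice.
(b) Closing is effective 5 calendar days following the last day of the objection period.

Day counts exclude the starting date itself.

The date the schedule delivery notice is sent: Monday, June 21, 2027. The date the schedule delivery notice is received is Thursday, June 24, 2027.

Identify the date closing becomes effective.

July 13, 2027

Adding 14 calendar days to June 24, 2027 gives July 8, 2027, which is the last day of the objection period.
The date closing becomes effective: July 8, 2027 + 5 days = July 13, 2027.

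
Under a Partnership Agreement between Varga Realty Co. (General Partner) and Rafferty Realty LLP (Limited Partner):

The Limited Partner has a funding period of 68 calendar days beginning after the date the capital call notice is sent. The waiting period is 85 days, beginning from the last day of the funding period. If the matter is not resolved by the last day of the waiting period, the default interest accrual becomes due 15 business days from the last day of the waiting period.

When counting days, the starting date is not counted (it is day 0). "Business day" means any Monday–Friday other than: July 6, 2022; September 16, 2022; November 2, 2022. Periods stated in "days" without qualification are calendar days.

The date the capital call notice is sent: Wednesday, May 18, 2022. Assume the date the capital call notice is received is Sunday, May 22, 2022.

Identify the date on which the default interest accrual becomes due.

The last day of the funding period: May 18, 2022 + 68 days = July 25, 2022.
Adding 85 calendar days to July 25, 2022 gives October 18, 2022, which is the last day of the waiting period.
From Tuesday, October 18, 2022, 15 business days (Oct 19, Oct 20, Oct 21, Oct 24, …, Nov 7, Nov 8, Nov 9, skipping weekends and the listed holiday on Nov 2) brings us to Wednesday, November 9, 2022, which is the date on which the default interest accrual becomes due.

November 9, 2022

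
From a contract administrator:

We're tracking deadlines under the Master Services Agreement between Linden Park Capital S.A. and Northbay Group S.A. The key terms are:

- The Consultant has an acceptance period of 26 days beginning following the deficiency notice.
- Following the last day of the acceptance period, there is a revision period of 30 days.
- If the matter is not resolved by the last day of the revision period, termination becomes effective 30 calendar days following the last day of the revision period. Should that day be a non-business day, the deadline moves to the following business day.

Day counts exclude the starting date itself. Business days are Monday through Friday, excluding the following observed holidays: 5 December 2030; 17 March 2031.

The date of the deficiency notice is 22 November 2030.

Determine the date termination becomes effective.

17 February 2031

The last day of the acceptance period: 22 November 2030 + 26 days = 18 December 2030.
The last day of the revision period: 18 December 2030 + 30 days = 17 January 2031.
The date termination becomes effective: 17 January 2031 + 30 days = 16 February 2031. That falls on a Sunday, so it rolls to the next business day, Monday, 17 February 2031.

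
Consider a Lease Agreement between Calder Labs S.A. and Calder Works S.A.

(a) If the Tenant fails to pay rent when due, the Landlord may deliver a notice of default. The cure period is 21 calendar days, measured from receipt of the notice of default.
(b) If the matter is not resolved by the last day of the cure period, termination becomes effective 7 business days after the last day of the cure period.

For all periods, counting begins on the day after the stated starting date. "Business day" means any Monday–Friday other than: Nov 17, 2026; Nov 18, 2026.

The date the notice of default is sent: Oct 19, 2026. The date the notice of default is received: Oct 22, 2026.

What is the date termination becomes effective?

Nov 25, 2026

The last day of the cure period: Oct 22, 2026 + 21 days = Nov 12, 2026.
From Thursday, Nov 12, 2026, 7 business days (Nov 13, Nov 16, Nov 19, Nov 20, Nov 23, Nov 24, Nov 25, skipping weekends and the listed holidays on Nov 17, Nov 18) brings us to Wednesday, Nov 25, 2026, which is the date termination becomes effective.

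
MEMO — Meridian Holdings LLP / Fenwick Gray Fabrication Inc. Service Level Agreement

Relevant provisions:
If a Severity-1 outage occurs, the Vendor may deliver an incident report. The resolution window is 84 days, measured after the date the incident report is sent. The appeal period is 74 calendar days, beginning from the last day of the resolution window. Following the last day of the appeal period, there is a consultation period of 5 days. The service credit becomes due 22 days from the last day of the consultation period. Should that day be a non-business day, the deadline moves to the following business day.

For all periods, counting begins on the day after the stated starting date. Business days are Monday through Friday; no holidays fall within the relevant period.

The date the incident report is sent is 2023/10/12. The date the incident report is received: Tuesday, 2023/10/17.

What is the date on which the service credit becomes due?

2024/04/15

The last day of the resolution window: 84 calendar days after 2023/10/12 is 2024/01/04.
The last day of the appeal period: 2024/01/04 + 74 days = 2024/03/18.
The last day of the consultation period: 5 calendar days after 2024/03/18 is 2024/03/23.
The date on which the service credit becomes due: 22 calendar days after 2024/03/23 is 2024/04/14. That falls on a Sunday, so it rolls to the next business day, Monday, 2024/04/15.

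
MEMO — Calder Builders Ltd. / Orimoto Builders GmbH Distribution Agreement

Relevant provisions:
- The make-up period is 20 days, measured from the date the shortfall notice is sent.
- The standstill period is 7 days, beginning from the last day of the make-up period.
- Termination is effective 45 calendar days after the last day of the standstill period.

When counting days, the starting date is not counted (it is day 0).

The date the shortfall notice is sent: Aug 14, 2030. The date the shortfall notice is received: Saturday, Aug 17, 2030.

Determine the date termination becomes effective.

The last day of the make-up period: Aug 14, 2030 + 20 days = Sep 3, 2030.
The last day of the standstill period: 7 calendar days after Sep 3, 2030 is Sep 10, 2030.
The date termination becomes effective: 45 calendar days after Sep 10, 2030 is Oct 25, 2030.

Oct 25, 2030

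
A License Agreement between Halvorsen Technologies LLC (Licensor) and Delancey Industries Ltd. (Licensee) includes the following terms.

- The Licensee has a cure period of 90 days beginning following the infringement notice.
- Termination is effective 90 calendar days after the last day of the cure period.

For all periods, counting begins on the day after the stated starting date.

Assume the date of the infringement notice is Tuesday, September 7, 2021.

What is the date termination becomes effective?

March 6, 2022

The last day of the cure period: 90 calendar days after September 7, 2021 is December 6, 2021.
The date termination becomes effective: 90 calendar days after December 6, 2021 is March 6, 2022.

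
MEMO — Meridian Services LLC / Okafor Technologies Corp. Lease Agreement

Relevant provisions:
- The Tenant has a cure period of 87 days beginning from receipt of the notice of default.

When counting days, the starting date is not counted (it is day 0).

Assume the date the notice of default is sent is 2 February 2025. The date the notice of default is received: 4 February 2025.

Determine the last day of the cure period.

2 May 2025

The last day of the cure period: 87 calendar days after 4 February 2025 is 2 May 2025.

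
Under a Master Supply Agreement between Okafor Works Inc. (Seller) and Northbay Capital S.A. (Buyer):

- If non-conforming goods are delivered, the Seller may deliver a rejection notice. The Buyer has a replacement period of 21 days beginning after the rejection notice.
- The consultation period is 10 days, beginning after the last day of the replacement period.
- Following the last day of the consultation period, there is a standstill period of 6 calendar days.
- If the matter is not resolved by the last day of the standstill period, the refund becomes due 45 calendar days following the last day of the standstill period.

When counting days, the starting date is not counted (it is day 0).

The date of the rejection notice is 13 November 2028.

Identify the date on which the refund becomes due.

3 February 2029

Adding 21 calendar days to 13 November 2028 gives 4 December 2028, which is the last day of the replacement period.
The last day of the consultation period: 4 December 2028 + 10 days = 14 December 2028.
The last day of the standstill period: 6 calendar days after 14 December 2028 is 20 December 2028.
Adding 45 calendar days to 20 December 2028 gives 3 February 2029, which is the date on which the refund becomes due.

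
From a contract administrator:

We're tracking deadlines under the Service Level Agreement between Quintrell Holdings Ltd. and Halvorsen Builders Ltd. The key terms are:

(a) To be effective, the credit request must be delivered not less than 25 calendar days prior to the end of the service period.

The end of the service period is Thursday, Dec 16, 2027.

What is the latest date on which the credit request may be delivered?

Counting back 25 calendar days from Dec 16, 2027 gives Nov 21, 2027.

Nov 21, 2027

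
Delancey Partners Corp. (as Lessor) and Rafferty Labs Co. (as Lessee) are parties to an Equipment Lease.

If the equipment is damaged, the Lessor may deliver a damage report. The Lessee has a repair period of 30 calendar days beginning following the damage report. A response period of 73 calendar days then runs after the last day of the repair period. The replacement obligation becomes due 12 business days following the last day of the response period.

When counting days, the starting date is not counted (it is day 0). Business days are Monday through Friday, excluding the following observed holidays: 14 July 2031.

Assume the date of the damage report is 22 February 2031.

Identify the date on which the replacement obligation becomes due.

The last day of the repair period: 30 calendar days after 22 February 2031 is 24 March 2031.
The last day of the response period: 73 calendar days after 24 March 2031 is 5 June 2031.
From Thursday, 5 June 2031, 12 business days (Jun 6, Jun 9, Jun 10, Jun 11, …, Jun 19, Jun 20, Jun 23, skipping weekends) brings us to Monday, 23 June 2031, which is the date on which the replacement obligation becomes due.

23 June 2031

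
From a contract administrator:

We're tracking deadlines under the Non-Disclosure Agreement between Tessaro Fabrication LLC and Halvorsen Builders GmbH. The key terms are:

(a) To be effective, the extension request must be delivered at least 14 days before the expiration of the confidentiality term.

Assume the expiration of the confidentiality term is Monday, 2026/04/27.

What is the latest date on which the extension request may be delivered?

Counting back 14 calendar days from 2026/04/27 gives 2026/04/13.

2026/04/13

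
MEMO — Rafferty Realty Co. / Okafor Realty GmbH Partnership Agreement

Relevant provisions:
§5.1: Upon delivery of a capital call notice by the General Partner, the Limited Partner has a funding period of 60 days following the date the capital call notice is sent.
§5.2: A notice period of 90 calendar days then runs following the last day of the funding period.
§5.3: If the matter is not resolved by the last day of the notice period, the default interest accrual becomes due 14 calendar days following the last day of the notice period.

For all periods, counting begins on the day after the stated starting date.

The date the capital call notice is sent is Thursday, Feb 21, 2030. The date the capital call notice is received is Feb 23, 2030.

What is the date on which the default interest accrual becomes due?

Aug 4, 2030

Adding 60 calendar days to Feb 21, 2030 gives Apr 22, 2030, which is the last day of the funding period.
The last day of the notice period: Apr 22, 2030 + 90 days = Jul 21, 2030.
The date on which the default interest accrual becomes due: 14 calendar days after Jul 21, 2030 is Aug 4, 2030.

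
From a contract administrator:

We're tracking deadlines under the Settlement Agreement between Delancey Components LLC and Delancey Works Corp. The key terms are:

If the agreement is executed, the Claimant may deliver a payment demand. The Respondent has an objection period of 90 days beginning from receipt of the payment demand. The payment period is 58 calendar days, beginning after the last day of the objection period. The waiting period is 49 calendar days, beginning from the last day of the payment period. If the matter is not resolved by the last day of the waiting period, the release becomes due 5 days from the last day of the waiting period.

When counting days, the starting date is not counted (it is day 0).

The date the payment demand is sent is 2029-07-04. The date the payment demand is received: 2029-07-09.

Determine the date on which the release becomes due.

The last day of the objection period: 2029-07-09 + 90 days = 2029-10-07.
Adding 58 calendar days to 2029-10-07 gives 2029-12-04, which is the last day of the payment period.
The last day of the waiting period: 49 calendar days after 2029-12-04 is 2030-01-22.
The date on which the release becomes due: 2030-01-22 + 5 days = 2030-01-27.

2030-01-27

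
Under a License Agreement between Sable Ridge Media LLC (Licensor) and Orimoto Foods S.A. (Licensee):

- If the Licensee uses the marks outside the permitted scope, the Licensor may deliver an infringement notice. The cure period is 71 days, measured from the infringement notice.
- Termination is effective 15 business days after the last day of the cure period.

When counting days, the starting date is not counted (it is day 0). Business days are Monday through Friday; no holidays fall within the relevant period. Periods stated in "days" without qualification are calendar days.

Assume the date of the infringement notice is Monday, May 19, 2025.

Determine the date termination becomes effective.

The last day of the cure period: May 19, 2025 + 71 days = July 29, 2025.
The date termination becomes effective: 15 business days after Tuesday, July 29, 2025, skipping weekends — Jul 30, Jul 31, Aug 1, Aug 4, …, Aug 15, Aug 18, Aug 19 — lands on Tuesday, August 19, 2025.

August 19, 2025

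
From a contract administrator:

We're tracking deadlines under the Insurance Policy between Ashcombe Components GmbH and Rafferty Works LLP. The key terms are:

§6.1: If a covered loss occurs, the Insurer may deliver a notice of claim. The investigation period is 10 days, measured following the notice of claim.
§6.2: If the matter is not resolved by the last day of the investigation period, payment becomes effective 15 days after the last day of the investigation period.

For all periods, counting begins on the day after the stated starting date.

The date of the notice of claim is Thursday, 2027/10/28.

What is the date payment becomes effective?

The last day of the investigation period: 10 calendar days after 2027/10/28 is 2027/11/07.
The date payment becomes effective: 15 calendar days after 2027/11/07 is 2027/11/22.

2027/11/22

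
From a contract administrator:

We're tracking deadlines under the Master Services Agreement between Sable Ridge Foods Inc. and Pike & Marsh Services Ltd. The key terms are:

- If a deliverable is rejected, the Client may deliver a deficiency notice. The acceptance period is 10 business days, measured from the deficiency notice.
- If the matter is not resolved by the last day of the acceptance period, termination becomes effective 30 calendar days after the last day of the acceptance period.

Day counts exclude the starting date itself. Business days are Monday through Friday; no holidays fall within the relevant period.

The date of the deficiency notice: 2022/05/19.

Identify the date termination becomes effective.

The last day of the acceptance period: counting 10 business days from Thursday, 2022/05/19 (May 20, May 23, May 24, May 25, May 26, May 27, May 30, May 31, Jun 1, Jun 2, skipping weekends) reaches Thursday, 2022/06/02.
The date termination becomes effective: 2022/06/02 + 30 days = 2022/07/02.

2022/07/02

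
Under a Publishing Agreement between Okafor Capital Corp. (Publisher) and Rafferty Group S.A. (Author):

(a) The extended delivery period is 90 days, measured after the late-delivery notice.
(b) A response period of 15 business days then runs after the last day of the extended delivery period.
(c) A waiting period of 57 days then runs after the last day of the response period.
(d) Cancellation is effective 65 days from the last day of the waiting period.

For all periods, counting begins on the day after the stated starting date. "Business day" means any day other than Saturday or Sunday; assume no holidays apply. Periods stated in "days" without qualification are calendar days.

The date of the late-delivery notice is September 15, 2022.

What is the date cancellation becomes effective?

May 6, 2023

The last day of the extended delivery period: 90 calendar days after September 15, 2022 is December 14, 2022.
From Wednesday, December 14, 2022, 15 business days (Dec 15, Dec 16, Dec 19, Dec 20, …, Jan 2, Jan 3, Jan 4, skipping weekends) brings us to Wednesday, January 4, 2023, which is the last day of the response period.
The last day of the waiting period: January 4, 2023 + 57 days = March 2, 2023.
Adding 65 calendar days to March 2, 2023 gives May 6, 2023, which is the date cancellation becomes effective.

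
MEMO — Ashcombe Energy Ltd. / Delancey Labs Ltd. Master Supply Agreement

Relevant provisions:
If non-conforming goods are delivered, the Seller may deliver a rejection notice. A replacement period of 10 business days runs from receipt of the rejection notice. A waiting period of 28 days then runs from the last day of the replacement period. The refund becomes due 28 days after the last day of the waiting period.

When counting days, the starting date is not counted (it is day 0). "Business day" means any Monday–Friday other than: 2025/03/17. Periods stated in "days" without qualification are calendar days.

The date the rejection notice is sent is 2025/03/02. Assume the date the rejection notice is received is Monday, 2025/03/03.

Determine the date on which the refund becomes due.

The last day of the replacement period: 10 business days after Monday, 2025/03/03, skipping weekends and the listed holiday on Mar 17 — Mar 4, Mar 5, Mar 6, Mar 7, Mar 10, Mar 11, Mar 12, Mar 13, Mar 14, Mar 18 — lands on Tuesday, 2025/03/18.
The last day of the waiting period: 28 calendar days after 2025/03/18 is 2025/04/15.
The date on which the refund becomes due: 28 calendar days after 2025/04/15 is 2025/05/13.

2025/05/13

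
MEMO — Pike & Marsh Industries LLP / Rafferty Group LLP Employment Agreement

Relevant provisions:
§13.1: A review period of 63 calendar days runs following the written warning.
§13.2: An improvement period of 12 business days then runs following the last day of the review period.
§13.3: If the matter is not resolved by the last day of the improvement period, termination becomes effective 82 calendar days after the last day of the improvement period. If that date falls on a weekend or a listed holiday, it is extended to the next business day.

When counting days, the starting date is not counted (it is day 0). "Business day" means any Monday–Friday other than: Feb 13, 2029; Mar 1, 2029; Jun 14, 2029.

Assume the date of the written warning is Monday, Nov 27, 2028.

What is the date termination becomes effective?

The last day of the review period: Nov 27, 2028 + 63 days = Jan 29, 2029.
The last day of the improvement period: 12 business days after Monday, Jan 29, 2029, skipping weekends and the listed holiday on Feb 13 — Jan 30, Jan 31, Feb 1, Feb 2, …, Feb 12, Feb 14, Feb 15 — lands on Thursday, Feb 15, 2029.
The date termination becomes effective: Feb 15, 2029 + 82 days = May 8, 2029. May 8, 2029 is a Tuesday and is not a listed holiday, so no roll-forward applies.

May 8, 2029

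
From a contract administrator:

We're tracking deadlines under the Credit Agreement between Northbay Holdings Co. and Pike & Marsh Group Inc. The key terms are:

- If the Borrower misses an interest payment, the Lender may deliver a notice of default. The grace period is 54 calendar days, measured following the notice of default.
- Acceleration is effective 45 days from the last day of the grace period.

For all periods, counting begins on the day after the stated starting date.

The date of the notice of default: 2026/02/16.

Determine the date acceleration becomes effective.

2026/05/26

The last day of the grace period: 2026/02/16 + 54 days = 2026/04/11.
The date acceleration becomes effective: 2026/04/11 + 45 days = 2026/05/26.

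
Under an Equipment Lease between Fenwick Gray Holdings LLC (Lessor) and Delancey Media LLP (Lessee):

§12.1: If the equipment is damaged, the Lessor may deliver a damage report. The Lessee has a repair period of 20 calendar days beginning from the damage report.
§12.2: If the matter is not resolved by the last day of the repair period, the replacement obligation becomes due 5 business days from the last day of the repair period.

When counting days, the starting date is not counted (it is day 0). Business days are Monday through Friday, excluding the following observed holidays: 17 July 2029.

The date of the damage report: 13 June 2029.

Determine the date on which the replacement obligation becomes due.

The last day of the repair period: 13 June 2029 + 20 days = 3 July 2029.
The date on which the replacement obligation becomes due: counting 5 business days from Tuesday, 3 July 2029 (Jul 4, Jul 5, Jul 6, Jul 9, Jul 10, skipping weekends) reaches Tuesday, 10 July 2029.

10 July 2029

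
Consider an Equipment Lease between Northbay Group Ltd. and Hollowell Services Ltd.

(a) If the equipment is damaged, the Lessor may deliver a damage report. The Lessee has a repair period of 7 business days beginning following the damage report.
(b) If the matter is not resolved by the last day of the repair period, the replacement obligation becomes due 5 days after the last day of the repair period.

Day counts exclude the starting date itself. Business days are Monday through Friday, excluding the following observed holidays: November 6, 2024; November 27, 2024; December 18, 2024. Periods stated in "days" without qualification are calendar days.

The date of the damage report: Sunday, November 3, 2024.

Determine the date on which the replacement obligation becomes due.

The last day of the repair period: 7 business days after Sunday, November 3, 2024, skipping weekends and the listed holiday on Nov 6 — Nov 4, Nov 5, Nov 7, Nov 8, Nov 11, Nov 12, Nov 13 — lands on Wednesday, November 13, 2024.
Adding 5 calendar days to November 13, 2024 gives November 18, 2024, which is the date on which the replacement obligation becomes due.

November 18, 2024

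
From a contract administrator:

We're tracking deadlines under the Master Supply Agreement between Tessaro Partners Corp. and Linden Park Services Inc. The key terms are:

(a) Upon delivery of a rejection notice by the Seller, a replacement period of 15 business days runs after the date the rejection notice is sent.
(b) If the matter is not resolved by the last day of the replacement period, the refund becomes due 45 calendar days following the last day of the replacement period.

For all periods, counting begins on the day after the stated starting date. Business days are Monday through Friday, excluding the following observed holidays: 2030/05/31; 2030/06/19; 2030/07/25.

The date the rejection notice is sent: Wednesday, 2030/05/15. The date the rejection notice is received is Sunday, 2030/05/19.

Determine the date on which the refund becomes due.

2030/07/21

The last day of the replacement period: 15 business days after Wednesday, 2030/05/15, skipping weekends and the listed holiday on May 31 — May 16, May 17, May 20, May 21, …, Jun 4, Jun 5, Jun 6 — lands on Thursday, 2030/06/06.
The date on which the refund becomes due: 2030/06/06 + 45 days = 2030/07/21.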